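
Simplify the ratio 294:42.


GCD(294, 42) = 42
294/42 : 42/42
= 7:1

7:1


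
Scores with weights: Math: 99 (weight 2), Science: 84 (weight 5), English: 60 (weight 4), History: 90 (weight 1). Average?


Numerator = 99×2 + 84×5 + 60×4 + 90×1
= 198 + 420 + 240 + 90
= 948
Total weight = 12
Weighted avg = 948/12
= 79.00

79.00


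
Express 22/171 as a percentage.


Percentage = (part / whole) × 100
= (22 / 171) × 100
≈ 12.87%

12.87%


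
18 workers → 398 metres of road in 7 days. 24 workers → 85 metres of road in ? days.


Days ∝ work / workers, so d₂ = d₁ × (m₁/m₂) × (w₂/w₁)
Workers factor (inverse): 18/24 = 0.7500
Work factor (direct): 85/398 ≈ 0.2136
d₂ = 7 × 18/24 × 85/398 = (7 × 18 × 85) / (24 × 398) = 10710/9552
≈ 1.12 days

1.12 days


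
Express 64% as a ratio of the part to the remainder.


64% means 64 parts out of 100; remainder = 36
Part : remainder = 64:36
GCD = 4
= 16:9

16:9


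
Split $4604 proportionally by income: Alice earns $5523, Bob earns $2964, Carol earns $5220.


Total income = 5523 + 2964 + 5220 = $13707
Alice: $4604 × 5523/13707 = $1855.10
Bob: $4604 × 2964/13707 = $995.57
Carol: $4604 × 5220/13707 = $1753.33
= Alice: $1855.10, Bob: $995.57, Carol: $1753.33

Alice: $1855.10, Bob: $995.57, Carol: $1753.33


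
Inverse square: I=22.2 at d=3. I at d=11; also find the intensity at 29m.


I₁d₁² = I₂d₂²
I at 11m = 22.2 × (3/11)² = 22.2 × 9/121 = 199.8/121 ≈ 1.6512
I at 29m = 22.2 × (3/29)² = 22.2 × 9/841 = 199.8/841 ≈ 0.2376
= 1.6512 and 0.2376

1.6512 and 0.2376


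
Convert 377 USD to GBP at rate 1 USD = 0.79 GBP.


Amount × rate = 377 × 0.79
= 297.83 GBP

297.83 GBP


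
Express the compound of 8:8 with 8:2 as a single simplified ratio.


Compound ratio = (8×8) : (8×2)
= 64:16
GCD = 16
= 4:1

4:1


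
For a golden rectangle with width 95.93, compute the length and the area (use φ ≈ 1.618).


φ = (1 + √5) / 2 ≈ 1.618
Length = width × φ = 95.93 × 1.618 = 155.21474
≈ 155.21
Area = width × length = 95.93 × 155.21474 = 14889.7500082 ≈ 14889.75
= Length: 155.21, Area: 14889.75

Length: 155.21, Area: 14889.75


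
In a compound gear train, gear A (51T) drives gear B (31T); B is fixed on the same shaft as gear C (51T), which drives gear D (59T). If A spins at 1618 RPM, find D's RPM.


Stage 1: RPM_B = RPM_A × t_A/t_B = 1618 × 51/31 = 82518/31 ≈ 2661.87
B and C share a shaft → RPM_C = RPM_B
Stage 2: RPM_D = RPM_C × t_C/t_D = RPM_A × (t_A×t_C)/(t_B×t_D)
Overall ratio = (51×51)/(31×59) = 2601/1829
RPM_D = 1618 × 2601/1829 = 4208418/1829
≈ 2300.94 RPM

2300.94 RPM


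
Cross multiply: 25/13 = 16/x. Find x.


Cross multiply: 25 × x = 13 × 16
25x = 208
x = 208 / 25
= 8.32

8.32


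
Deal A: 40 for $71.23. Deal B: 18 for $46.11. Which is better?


Deal A: $71.23/40 = $1.7808/unit
Deal B: $46.11/18 = $2.5617/unit
A is cheaper per unit
= Deal A

Deal A


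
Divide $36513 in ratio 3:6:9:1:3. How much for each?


Total parts = 3 + 6 + 9 + 1 + 3 = 22
Part 1: 36513 × 3/22 = 4979.05
Part 2: 36513 × 6/22 = 9958.09
Part 3: 36513 × 9/22 = 14937.14
Part 4: 36513 × 1/22 = 1659.68
Part 5: 36513 × 3/22 = 4979.05
= Part 1: $4979.05, Part 2: $9958.09, Part 3: $14937.14, Part 4: $1659.68, Part 5: $4979.05

Part 1: $4979.05, Part 2: $9958.09, Part 3: $14937.14, Part 4: $1659.68, Part 5: $4979.05


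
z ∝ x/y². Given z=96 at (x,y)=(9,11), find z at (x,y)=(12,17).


z = k·x/y²
Solve for k using the known point: k = z·y²/x = 96×121/9 = 11616/9 ≈ 1290.6667
Now evaluate at x=12, y=17:
z = k × 12 / 289 = (11616 × 12) / (9 × 289) = 139392/2601
≈ 53.5917

53.5917


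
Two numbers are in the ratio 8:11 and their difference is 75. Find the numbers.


Let A = 8k, B = 11k.
11k - 8k = 75
3k = 75 → k = 75/3 = 25
A = 8×25 = 200, B = 11×25 = 275
= A = 200, B = 275

A = 200, B = 275


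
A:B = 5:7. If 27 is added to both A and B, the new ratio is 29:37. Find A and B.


Let A = 5k, B = 7k.
(5k + 27) / (7k + 27) = 29/37
Cross-multiply: 37(5k + 27) = 29(7k + 27)
185k + 999 = 203k + 783
185k - 203k = 783 - 999
-18k = -216
k = -216/-18 = 12
A = 5×12 = 60, B = 7×12 = 84
= A = 60, B = 84

A = 60, B = 84


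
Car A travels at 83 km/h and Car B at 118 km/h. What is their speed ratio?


Ratio = 83:118
GCD = 1
Simplified = 83:118
Time ratio (same distance) = 118:83
Speed ratio = 83:118

83:118


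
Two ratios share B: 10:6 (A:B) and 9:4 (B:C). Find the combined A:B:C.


Match B: multiply A:B by 9 → 90:54
Multiply B:C by 6 → 54:24
Combined: 90:54:24
GCD = 6
= 15:9:4

15:9:4


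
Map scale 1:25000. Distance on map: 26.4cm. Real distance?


Real distance = map distance × scale
= 26.4cm × 25000
= 660000 cm = 6600.0 m
= 6.600 km

6.600 km


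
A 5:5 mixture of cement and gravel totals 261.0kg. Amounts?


Total parts = 5 + 5 = 10
cement: 261.0 × 5/10 = 130.5kg
gravel: 261.0 × 5/10 = 130.5kg
= 130.5kg and 130.5kg

130.5kg and 130.5kg


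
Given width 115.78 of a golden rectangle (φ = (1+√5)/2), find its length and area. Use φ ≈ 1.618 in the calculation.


φ = (1 + √5) / 2 ≈ 1.618
Length = width × φ = 115.78 × 1.618 = 187.33204
≈ 187.33
Area = width × length = 115.78 × 187.33204 = 21689.3035912 ≈ 21689.30
= Length: 187.33, Area: 21689.30

Length: 187.33, Area: 21689.30


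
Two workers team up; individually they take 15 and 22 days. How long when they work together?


Rate of A = 1/15 per day
Rate of B = 1/22 per day
Combined rate = 1/15 + 1/22 = 37/330 ≈ 0.1121 per day
Days = 1 / combined rate = 330/37
≈ 8.92 days

8.92 days


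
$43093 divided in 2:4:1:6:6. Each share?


Total parts = 2 + 4 + 1 + 6 + 6 = 19
Part 1: 43093 × 2/19 = 4536.11
Part 2: 43093 × 4/19 = 9072.21
Part 3: 43093 × 1/19 = 2268.05
Part 4: 43093 × 6/19 = 13608.32
Part 5: 43093 × 6/19 = 13608.32
= Part 1: $4536.11, Part 2: $9072.21, Part 3: $2268.05, Part 4: $13608.32, Part 5: $13608.32

Part 1: $4536.11, Part 2: $9072.21, Part 3: $2268.05, Part 4: $13608.32, Part 5: $13608.32


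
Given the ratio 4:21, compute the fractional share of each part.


Total parts = 4 + 21 = 25
First part: 4/25 = 4/25
Second part: 21/25 = 21/25
= 4/25 and 21/25

4/25 and 21/25


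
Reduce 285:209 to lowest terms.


GCD(285, 209) = 19
285/19 : 209/19
= 15:11

15:11


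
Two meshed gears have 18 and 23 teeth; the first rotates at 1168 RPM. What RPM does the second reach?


Gear ratio = 18:23 = 18:23
RPM_B = RPM_A × (teeth_A / teeth_B)
= 1168 × (18/23)
= 914.1 RPM

914.1 RPM


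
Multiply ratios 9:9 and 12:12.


Compound ratio = (9×12) : (9×12)
= 108:108
GCD = 108
= 1:1

1:1


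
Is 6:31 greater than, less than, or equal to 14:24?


6/31 = 0.1935
14/24 = 0.5833
0.1935 < 0.5833, so 6:31 is less
= less than

less than


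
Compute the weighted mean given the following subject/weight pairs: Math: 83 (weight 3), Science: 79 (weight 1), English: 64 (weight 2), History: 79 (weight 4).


Numerator = 83×3 + 79×1 + 64×2 + 79×4
= 249 + 79 + 128 + 316
= 772
Total weight = 10
Weighted avg = 772/10
= 77.20

77.20


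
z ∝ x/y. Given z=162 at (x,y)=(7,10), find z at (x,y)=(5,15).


z = k·x/y
Solve for k using the known point: k = z·y/x = 162×10/7 = 1620/7 ≈ 231.4286
Now evaluate at x=5, y=15:
z = k × 5 / 15 = (1620 × 5) / (7 × 15) = 8100/105
≈ 77.1429

77.1429


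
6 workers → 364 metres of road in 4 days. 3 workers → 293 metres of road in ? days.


Days ∝ work / workers, so d₂ = d₁ × (m₁/m₂) × (w₂/w₁)
Workers factor (inverse): 6/3 = 2.0000
Work factor (direct): 293/364 ≈ 0.8049
d₂ = 4 × 6/3 × 293/364 = (4 × 6 × 293) / (3 × 364) = 7032/1092
≈ 6.44 days

6.44 days


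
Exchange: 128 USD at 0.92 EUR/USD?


Amount × rate = 128 × 0.92
= 117.76 EUR

117.76 EUR


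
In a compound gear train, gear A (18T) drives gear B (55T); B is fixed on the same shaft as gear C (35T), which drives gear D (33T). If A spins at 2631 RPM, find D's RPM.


Stage 1: RPM_B = RPM_A × t_A/t_B = 2631 × 18/55 = 47358/55 ≈ 861.05
B and C share a shaft → RPM_C = RPM_B
Stage 2: RPM_D = RPM_C × t_C/t_D = RPM_A × (t_A×t_C)/(t_B×t_D)
Overall ratio = (18×35)/(55×33) = 630/1815
RPM_D = 2631 × 630/1815 = 1657530/1815
≈ 913.24 RPM

913.24 RPM


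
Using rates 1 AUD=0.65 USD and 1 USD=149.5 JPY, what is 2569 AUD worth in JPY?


Step 1: 2569 AUD × 0.65 = 1669.85 USD
Step 2: 1669.85 USD × 149.5 = 249642.58 JPY
Implied rate AUD→JPY = 0.65 × 149.5 = 97.1750
= 249642.58 JPY

249642.58 JPY


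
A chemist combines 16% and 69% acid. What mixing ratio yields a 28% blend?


Let x parts of 16% mix with y parts of 69%.
16x + 69y = 28(x + y)
16x + 69y = 28x + 28y
x(16 - 28) = y(28 - 69)
x/y = (69 - 28)/(28 - 16) = 41/12
Simplify: 41:12
= 41:12

41:12


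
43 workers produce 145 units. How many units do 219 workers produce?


Direct proportion: y/x = constant
k = 145/43 ≈ 3.3721
y₂ = k × 219 = 145 × 219 / 43 = 31755/43
≈ 738.49

738.49


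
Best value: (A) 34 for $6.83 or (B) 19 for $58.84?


Deal A: $6.83/34 = $0.2009/unit
Deal B: $58.84/19 = $3.0968/unit
A is cheaper per unit
= Deal A

Deal A


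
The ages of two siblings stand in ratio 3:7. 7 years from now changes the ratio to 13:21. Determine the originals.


Let A = 3k, B = 7k.
(3k + 7) / (7k + 7) = 13/21
Cross-multiply: 21(3k + 7) = 13(7k + 7)
63k + 147 = 91k + 91
63k - 91k = 91 - 147
-28k = -56
k = -56/-28 = 2
A = 3×2 = 6, B = 7×2 = 14
= A = 6, B = 14

A = 6, B = 14


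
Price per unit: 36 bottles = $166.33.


Unit rate = total / quantity
= 166.33 / 36
= $4.62 per unit

$4.62 per unit


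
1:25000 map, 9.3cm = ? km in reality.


Real distance = map distance × scale
= 9.3cm × 25000
= 232500 cm = 2325.0 m
= 2.325 km

2.325 km


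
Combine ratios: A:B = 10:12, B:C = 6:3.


Match B: multiply A:B by 6 → 60:72
Multiply B:C by 12 → 72:36
Combined: 60:72:36
GCD = 12
= 5:6:3

5:6:3


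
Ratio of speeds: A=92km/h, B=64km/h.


Ratio = 92:64
GCD = 4
Simplified = 23:16
Time ratio (same distance) = 16:23
Speed ratio = 23:16

23:16


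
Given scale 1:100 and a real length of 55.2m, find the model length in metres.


Model size = real / scale
= 55.2 / 100
= 0.5520 m

0.5520 m


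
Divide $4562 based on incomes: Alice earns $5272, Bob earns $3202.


Total income = 5272 + 3202 = $8474
Alice: $4562 × 5272/8474 = $2838.19
Bob: $4562 × 3202/8474 = $1723.81
= Alice: $2838.19, Bob: $1723.81

Alice: $2838.19, Bob: $1723.81


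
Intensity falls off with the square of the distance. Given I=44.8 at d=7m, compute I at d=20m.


I₁d₁² = I₂d₂²
I₂ = I₁ × (d₁/d₂)²
= 44.8 × (7/20)²
= 44.8 × 49/400
= 2195.2/400
= 5.4880

5.4880


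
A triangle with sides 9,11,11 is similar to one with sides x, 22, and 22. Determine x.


Scale factor = 22/11 = 2
Missing side = 9 × 2
= 18.0

18.0


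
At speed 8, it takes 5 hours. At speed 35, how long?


Inverse proportion: x × y = constant
k = 8 × 5 = 40
y₂ = k / 35 = 40 / 35
= 1.14

1.14


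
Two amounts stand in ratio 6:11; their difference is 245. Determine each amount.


Let A = 6k, B = 11k.
11k - 6k = 245
5k = 245 → k = 245/5 = 49
A = 6×49 = 294, B = 11×49 = 539
= A = 294, B = 539

A = 294, B = 539


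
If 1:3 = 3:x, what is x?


Cross multiply: 1 × x = 3 × 3
1x = 9
x = 9 / 1
= 9.00

9.00


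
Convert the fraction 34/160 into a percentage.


Percentage = (part / whole) × 100
= (34 / 160) × 100
= 21.25%

21.25%


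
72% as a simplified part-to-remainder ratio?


72% means 72 parts out of 100; remainder = 28
Part : remainder = 72:28
GCD = 4
= 18:7

18:7


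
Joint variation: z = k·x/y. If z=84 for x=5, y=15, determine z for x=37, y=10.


z = k·x/y
Solve for k using the known point: k = z·y/x = 84×15/5 = 1260/5 = 252.0000
Now evaluate at x=37, y=10:
z = k × 37 / 10 = (1260 × 37) / (5 × 10) = 46620/50
= 932.4000

932.4000


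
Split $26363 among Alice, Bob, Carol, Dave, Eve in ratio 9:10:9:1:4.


Total parts = 9 + 10 + 9 + 1 + 4 = 33
Alice: 26363 × 9/33 = 7189.91
Bob: 26363 × 10/33 = 7988.79
Carol: 26363 × 9/33 = 7189.91
Dave: 26363 × 1/33 = 798.88
Eve: 26363 × 4/33 = 3195.52
= Alice: $7189.91, Bob: $7988.79, Carol: $7189.91, Dave: $798.88, Eve: $3195.52

Alice: $7189.91, Bob: $7988.79, Carol: $7189.91, Dave: $798.88, Eve: $3195.52


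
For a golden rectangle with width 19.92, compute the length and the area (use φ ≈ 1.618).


φ = (1 + √5) / 2 ≈ 1.618
Length = width × φ = 19.92 × 1.618 = 32.23056
≈ 32.23
Area = width × length = 19.92 × 32.23056 = 642.0327552 ≈ 642.03
= Length: 32.23, Area: 642.03

Length: 32.23, Area: 642.03


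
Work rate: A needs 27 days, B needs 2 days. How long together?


Rate of A = 1/27 per day
Rate of B = 1/2 per day
Combined rate = 1/27 + 1/2 = 29/54 ≈ 0.5370 per day
Days = 1 / combined rate = 54/29
≈ 1.86 days

1.86 days


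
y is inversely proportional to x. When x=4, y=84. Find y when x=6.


Inverse proportion: x × y = constant
k = 4 × 84 = 336
y₂ = k / 6 = 336 / 6
= 56.00

56.00


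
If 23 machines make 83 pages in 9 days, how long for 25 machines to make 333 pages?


Days ∝ work / workers, so d₂ = d₁ × (m₁/m₂) × (w₂/w₁)
Workers factor (inverse): 23/25 = 0.9200
Work factor (direct): 333/83 ≈ 4.0120
d₂ = 9 × 23/25 × 333/83 = (9 × 23 × 333) / (25 × 83) = 68931/2075
≈ 33.22 days

33.22 days


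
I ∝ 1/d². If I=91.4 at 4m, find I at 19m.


I₁d₁² = I₂d₂²
I₂ = I₁ × (d₁/d₂)²
= 91.4 × (4/19)²
= 91.4 × 16/361
= 1462.4/361
≈ 4.0510

4.0510


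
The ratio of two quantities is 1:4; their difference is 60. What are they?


Let A = 1k, B = 4k.
4k - 1k = 60
3k = 60 → k = 60/3 = 20
A = 1×20 = 20, B = 4×20 = 80
= A = 20, B = 80

A = 20, B = 80


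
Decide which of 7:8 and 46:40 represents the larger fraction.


7/8 = 0.8750
46/40 = 1.1500
0.8750 < 1.1500, so 7:8 is less
= 46:40

46:40


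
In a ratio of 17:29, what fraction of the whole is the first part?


Total parts = 17 + 29 = 46
First part: 17/46 = 17/46
= 17/46

17/46


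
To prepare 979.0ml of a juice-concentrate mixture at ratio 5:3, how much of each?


Total parts = 5 + 3 = 8
juice: 979.0 × 5/8 = 611.9ml
concentrate: 979.0 × 3/8 = 367.1ml
= 611.9ml and 367.1ml

611.9ml and 367.1ml


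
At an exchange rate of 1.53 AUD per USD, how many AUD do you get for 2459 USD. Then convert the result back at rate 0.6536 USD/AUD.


Amount × rate = 2459 × 1.53 = 3762.27 AUD
Round-trip: 3762.27 × 0.6536 = 2459.02 USD
= 3762.27 AUD, then 2459.02 USD

3762.27 AUD, then 2459.02 USD


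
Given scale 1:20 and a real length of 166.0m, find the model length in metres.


Model size = real / scale
= 166.0 / 20
= 8.3000 m

8.3000 m


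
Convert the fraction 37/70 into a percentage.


Percentage = (part / whole) × 100
= (37 / 70) × 100
≈ 52.86%

52.86%


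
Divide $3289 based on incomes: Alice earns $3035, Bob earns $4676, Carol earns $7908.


Total income = 3035 + 4676 + 7908 = $15619
Alice: $3289 × 3035/15619 = $639.10
Bob: $3289 × 4676/15619 = $984.66
Carol: $3289 × 7908/15619 = $1665.24
= Alice: $639.10, Bob: $984.66, Carol: $1665.24

Alice: $639.10, Bob: $984.66, Carol: $1665.24


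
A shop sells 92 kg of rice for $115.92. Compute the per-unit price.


Unit rate = total / quantity
= 115.92 / 92
= $1.26 per unit

$1.26 per unit


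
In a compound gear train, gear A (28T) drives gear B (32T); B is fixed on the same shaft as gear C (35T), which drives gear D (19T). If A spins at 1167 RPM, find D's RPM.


Stage 1: RPM_B = RPM_A × t_A/t_B = 1167 × 28/32 = 32676/32 ≈ 1021.13
B and C share a shaft → RPM_C = RPM_B
Stage 2: RPM_D = RPM_C × t_C/t_D = RPM_A × (t_A×t_C)/(t_B×t_D)
Overall ratio = (28×35)/(32×19) = 980/608
RPM_D = 1167 × 980/608 = 1143660/608
≈ 1881.02 RPM

1881.02 RPM


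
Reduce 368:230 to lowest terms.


GCD(368, 230) = 46
368/46 : 230/46
= 8:5

8:5


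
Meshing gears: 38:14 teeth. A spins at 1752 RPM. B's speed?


Gear ratio = 38:14 = 19:7
RPM_B = RPM_A × (teeth_A / teeth_B)
= 1752 × (38/14)
= 4755.4 RPM

4755.4 RPM


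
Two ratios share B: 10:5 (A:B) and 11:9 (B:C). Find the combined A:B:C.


Match B: multiply A:B by 11 → 110:55
Multiply B:C by 5 → 55:45
Combined: 110:55:45
GCD = 5
= 22:11:9

22:11:9


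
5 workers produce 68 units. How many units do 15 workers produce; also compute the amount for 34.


Direct proportion: y/x = constant
k = 68/5 = 13.6000
y at x=15: k × 15 = 68 × 15 / 5 = 1020/5 = 204.00
y at x=34: k × 34 = 68 × 34 / 5 = 2312/5 = 462.40
= 204.00 and 462.40

204.00 and 462.40


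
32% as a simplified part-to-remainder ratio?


32% means 32 parts out of 100; remainder = 68
Part : remainder = 32:68
GCD = 4
= 8:17

8:17


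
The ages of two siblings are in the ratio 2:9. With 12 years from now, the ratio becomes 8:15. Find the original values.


Let A = 2k, B = 9k.
(2k + 12) / (9k + 12) = 8/15
Cross-multiply: 15(2k + 12) = 8(9k + 12)
30k + 180 = 72k + 96
30k - 72k = 96 - 180
-42k = -84
k = -84/-42 = 2
A = 2×2 = 4, B = 9×2 = 18
= A = 4, B = 18

A = 4, B = 18


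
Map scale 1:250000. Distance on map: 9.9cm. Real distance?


Real distance = map distance × scale
= 9.9cm × 250000
= 2475000 cm = 24750.0 m
= 24.750 km

24.750 km


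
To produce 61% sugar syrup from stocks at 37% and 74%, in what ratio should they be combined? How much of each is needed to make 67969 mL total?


Let x parts of 37% mix with y parts of 74%.
37x + 74y = 61(x + y)
37x + 74y = 61x + 61y
x(37 - 61) = y(61 - 74)
x/y = (74 - 61)/(61 - 37) = 13/24
Simplify: 13:24
Total parts = 37; one part = 67969/37 = 1837.00 mL
37% solution: 13×1837.00 = 23881.00 mL
74% solution: 24×1837.00 = 44088.00 mL
= ratio 13:24; 23881.00 mL and 44088.00 mL

ratio 13:24; 23881.00 mL and 44088.00 mL


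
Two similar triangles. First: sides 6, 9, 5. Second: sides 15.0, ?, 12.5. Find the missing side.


Scale factor = 15.0/6 = 2.5
Missing side = 9 × 2.5
= 22.5

22.5


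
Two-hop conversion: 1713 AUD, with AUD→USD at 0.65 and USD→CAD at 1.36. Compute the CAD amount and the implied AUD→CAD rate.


Step 1: 1713 AUD × 0.65 = 1113.45 USD
Step 2: 1113.45 USD × 1.36 = 1514.29 CAD
Implied rate AUD→CAD = 0.65 × 1.36 = 0.8840
= 1514.29 CAD; implied rate 0.8840 CAD/AUD

1514.29 CAD; implied rate 0.8840 CAD/AUD


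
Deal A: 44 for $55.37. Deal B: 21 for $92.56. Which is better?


Deal A: $55.37/44 = $1.2584/unit
Deal B: $92.56/21 = $4.4076/unit
A is cheaper per unit
= Deal A

Deal A


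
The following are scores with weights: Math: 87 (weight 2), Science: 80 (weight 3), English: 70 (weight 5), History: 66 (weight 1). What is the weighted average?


Numerator = 87×2 + 80×3 + 70×5 + 66×1
= 174 + 240 + 350 + 66
= 830
Total weight = 11
Weighted avg = 830/11
= 75.45

75.45


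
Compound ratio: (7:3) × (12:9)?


Compound ratio = (7×12) : (3×9)
= 84:27
GCD = 3
= 28:9

28:9


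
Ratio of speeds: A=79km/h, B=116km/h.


Ratio = 79:116
GCD = 1
Simplified = 79:116
Time ratio (same distance) = 116:79
Speed ratio = 79:116

79:116


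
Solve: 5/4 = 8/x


Cross multiply: 5 × x = 4 × 8
5x = 32
x = 32 / 5
= 6.40

6.40


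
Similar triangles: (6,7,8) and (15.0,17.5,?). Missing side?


Scale factor = 15.0/6 = 2.5
Missing side = 8 × 2.5
= 20.0

20.0


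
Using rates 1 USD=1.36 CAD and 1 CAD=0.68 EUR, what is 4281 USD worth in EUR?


Step 1: 4281 USD × 1.36 = 5822.16 CAD
Step 2: 5822.16 CAD × 0.68 = 3959.07 EUR
Implied rate USD→EUR = 1.36 × 0.68 = 0.9248
= 3959.07 EUR

3959.07 EUR


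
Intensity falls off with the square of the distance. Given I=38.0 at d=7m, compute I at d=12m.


I₁d₁² = I₂d₂²
I₂ = I₁ × (d₁/d₂)²
= 38.0 × (7/12)²
= 38.0 × 49/144
= 1862/144
≈ 12.9306

12.9306


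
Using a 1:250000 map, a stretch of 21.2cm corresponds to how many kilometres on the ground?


Real distance = map distance × scale
= 21.2cm × 250000
= 5300000 cm = 53000.0 m
= 53.000 km

53.000 km


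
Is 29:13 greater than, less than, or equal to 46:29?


29/13 = 2.2308
46/29 = 1.5862
2.2308 > 1.5862, so 29:13 is greater
= greater than

greater than


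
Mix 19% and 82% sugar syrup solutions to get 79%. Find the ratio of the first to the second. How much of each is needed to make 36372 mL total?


Let x parts of 19% mix with y parts of 82%.
19x + 82y = 79(x + y)
19x + 82y = 79x + 79y
x(19 - 79) = y(79 - 82)
x/y = (82 - 79)/(79 - 19) = 3/60
Simplify: 1:20
Total parts = 21; one part = 36372/21 = 1732.00 mL
19% solution: 1×1732.00 = 1732.00 mL
82% solution: 20×1732.00 = 34640.00 mL
= ratio 1:20; 1732.00 mL and 34640.00 mL

ratio 1:20; 1732.00 mL and 34640.00 mL


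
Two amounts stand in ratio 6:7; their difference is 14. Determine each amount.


Let A = 6k, B = 7k.
7k - 6k = 14
1k = 14 → k = 14/1 = 14
A = 6×14 = 84, B = 7×14 = 98
= A = 84, B = 98

A = 84, B = 98


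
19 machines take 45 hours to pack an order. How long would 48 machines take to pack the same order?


Inverse proportion: x × y = constant
k = 19 × 45 = 855
y₂ = k / 48 = 855 / 48
= 17.81

17.81


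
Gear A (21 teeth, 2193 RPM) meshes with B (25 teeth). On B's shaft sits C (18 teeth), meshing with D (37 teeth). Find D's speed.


Stage 1: RPM_B = RPM_A × t_A/t_B = 2193 × 21/25 = 46053/25 = 1842.12
B and C share a shaft → RPM_C = RPM_B
Stage 2: RPM_D = RPM_C × t_C/t_D = RPM_A × (t_A×t_C)/(t_B×t_D)
Overall ratio = (21×18)/(25×37) = 378/925
RPM_D = 2193 × 378/925 = 828954/925
≈ 896.17 RPM

896.17 RPM


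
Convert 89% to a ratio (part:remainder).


89% means 89 parts out of 100; remainder = 11
Part : remainder = 89:11
GCD = 1
= 89:11

89:11


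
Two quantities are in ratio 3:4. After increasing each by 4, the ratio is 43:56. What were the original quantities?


Let A = 3k, B = 4k.
(3k + 4) / (4k + 4) = 43/56
Cross-multiply: 56(3k + 4) = 43(4k + 4)
168k + 224 = 172k + 172
168k - 172k = 172 - 224
-4k = -52
k = -52/-4 = 13
A = 3×13 = 39, B = 4×13 = 52
= A = 39, B = 52

A = 39, B = 52


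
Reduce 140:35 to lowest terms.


GCD(140, 35) = 35
140/35 : 35/35
= 4:1

4:1


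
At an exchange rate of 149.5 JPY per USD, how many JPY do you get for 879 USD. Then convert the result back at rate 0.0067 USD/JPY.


Amount × rate = 879 × 149.5 = 131410.50 JPY
Round-trip: 131410.50 × 0.0067 = 880.45 USD
= 131410.50 JPY, then 880.45 USD

131410.50 JPY, then 880.45 USD


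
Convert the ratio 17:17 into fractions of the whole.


Total parts = 17 + 17 = 34
First part: 17/34 = 1/2
Second part: 17/34 = 1/2
= 1/2 and 1/2

1/2 and 1/2


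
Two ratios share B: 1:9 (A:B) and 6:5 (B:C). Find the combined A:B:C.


Match B: multiply A:B by 6 → 6:54
Multiply B:C by 9 → 54:45
Combined: 6:54:45
GCD = 3
= 2:18:15

2:18:15


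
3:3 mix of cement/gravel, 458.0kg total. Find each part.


Total parts = 3 + 3 = 6
cement: 458.0 × 3/6 = 229.0kg
gravel: 458.0 × 3/6 = 229.0kg
= 229.0kg and 229.0kg

229.0kg and 229.0kg


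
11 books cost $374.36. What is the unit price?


Unit rate = total / quantity
= 374.36 / 11
= $34.03 per unit

$34.03 per unit


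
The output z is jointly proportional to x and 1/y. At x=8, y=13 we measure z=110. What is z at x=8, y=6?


z = k·x/y
Solve for k using the known point: k = z·y/x = 110×13/8 = 1430/8 = 178.7500
Now evaluate at x=8, y=6:
z = k × 8 / 6 = (1430 × 8) / (8 × 6) = 11440/48
≈ 238.3333

238.3333


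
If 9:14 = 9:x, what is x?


Cross multiply: 9 × x = 14 × 9
9x = 126
x = 126 / 9
= 14.00

14.00


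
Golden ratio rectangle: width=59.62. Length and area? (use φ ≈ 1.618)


φ = (1 + √5) / 2 ≈ 1.618
Length = width × φ = 59.62 × 1.618 = 96.46516
≈ 96.47
Area = width × length = 59.62 × 96.46516 = 5751.2528392 ≈ 5751.25
= Length: 96.47, Area: 5751.25

Length: 96.47, Area: 5751.25


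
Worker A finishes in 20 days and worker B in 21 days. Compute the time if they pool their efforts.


Rate of A = 1/20 per day
Rate of B = 1/21 per day
Combined rate = 1/20 + 1/21 = 41/420 ≈ 0.0976 per day
Days = 1 / combined rate = 420/41
≈ 10.24 days

10.24 days


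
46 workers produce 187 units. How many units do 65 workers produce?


Direct proportion: y/x = constant
k = 187/46 ≈ 4.0652
y₂ = k × 65 = 187 × 65 / 46 = 12155/46
≈ 264.24

264.24


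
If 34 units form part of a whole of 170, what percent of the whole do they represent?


Percentage = (part / whole) × 100
= (34 / 170) × 100
= 20.00%

20.00%


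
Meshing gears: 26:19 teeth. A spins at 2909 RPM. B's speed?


Gear ratio = 26:19 = 26:19
RPM_B = RPM_A × (teeth_A / teeth_B)
= 2909 × (26/19)
= 3980.7 RPM

3980.7 RPM


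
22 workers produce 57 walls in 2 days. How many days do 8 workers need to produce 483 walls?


Days ∝ work / workers, so d₂ = d₁ × (m₁/m₂) × (w₂/w₁)
Workers factor (inverse): 22/8 = 2.7500
Work factor (direct): 483/57 ≈ 8.4737
d₂ = 2 × 22/8 × 483/57 = (2 × 22 × 483) / (8 × 57) = 21252/456
≈ 46.61 days

46.61 days


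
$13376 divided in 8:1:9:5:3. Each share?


Total parts = 8 + 1 + 9 + 5 + 3 = 26
Part 1: 13376 × 8/26 = 4115.69
Part 2: 13376 × 1/26 = 514.46
Part 3: 13376 × 9/26 = 4630.15
Part 4: 13376 × 5/26 = 2572.31
Part 5: 13376 × 3/26 = 1543.38
= Part 1: $4115.69, Part 2: $514.46, Part 3: $4630.15, Part 4: $2572.31, Part 5: $1543.38

Part 1: $4115.69, Part 2: $514.46, Part 3: $4630.15, Part 4: $2572.31, Part 5: $1543.38


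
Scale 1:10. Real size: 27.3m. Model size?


Model size = real / scale
= 27.3 / 10
= 2.7300 m

2.7300 m


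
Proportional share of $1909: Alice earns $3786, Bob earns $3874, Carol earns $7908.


Total income = 3786 + 3874 + 7908 = $15568
Alice: $1909 × 3786/15568 = $464.25
Bob: $1909 × 3874/15568 = $475.04
Carol: $1909 × 7908/15568 = $969.71
= Alice: $464.25, Bob: $475.04, Carol: $969.71

Alice: $464.25, Bob: $475.04, Carol: $969.71


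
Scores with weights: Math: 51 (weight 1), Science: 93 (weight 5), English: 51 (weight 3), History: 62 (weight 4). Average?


Numerator = 51×1 + 93×5 + 51×3 + 62×4
= 51 + 465 + 153 + 248
= 917
Total weight = 13
Weighted avg = 917/13
= 70.54

70.54


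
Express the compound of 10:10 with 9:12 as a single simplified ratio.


Compound ratio = (10×9) : (10×12)
= 90:120
GCD = 30
= 3:4

3:4


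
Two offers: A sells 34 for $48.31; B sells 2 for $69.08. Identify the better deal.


Deal A: $48.31/34 = $1.4209/unit
Deal B: $69.08/2 = $34.5400/unit
A is cheaper per unit
= Deal A

Deal A


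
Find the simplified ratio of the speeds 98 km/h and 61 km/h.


Ratio = 98:61
GCD = 1
Simplified = 98:61
Time ratio (same distance) = 61:98
Speed ratio = 98:61

98:61


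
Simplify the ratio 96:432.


GCD(96, 432) = 48
96/48 : 432/48
= 2:9

2:9


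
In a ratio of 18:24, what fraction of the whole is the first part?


Total parts = 18 + 24 = 42
First part: 18/42 = 3/7
= 3/7

3/7


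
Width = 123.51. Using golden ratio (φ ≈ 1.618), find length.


φ = (1 + √5) / 2 ≈ 1.618
Length = width × φ = 123.51 × 1.618 = 199.83918
≈ 199.84

199.84


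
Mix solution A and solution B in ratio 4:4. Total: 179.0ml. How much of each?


Total parts = 4 + 4 = 8
solution A: 179.0 × 4/8 = 89.5ml
solution B: 179.0 × 4/8 = 89.5ml
= 89.5ml and 89.5ml

89.5ml and 89.5ml


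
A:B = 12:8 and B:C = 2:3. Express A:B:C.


Match B: multiply A:B by 2 → 24:16
Multiply B:C by 8 → 16:24
Combined: 24:16:24
GCD = 8
= 3:2:3

3:2:3


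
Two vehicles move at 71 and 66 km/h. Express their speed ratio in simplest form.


Ratio = 71:66
GCD = 1
Simplified = 71:66
Time ratio (same distance) = 66:71
Speed ratio = 71:66

71:66


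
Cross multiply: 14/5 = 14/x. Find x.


Cross multiply: 14 × x = 5 × 14
14x = 70
x = 70 / 14
= 5.00

5.00


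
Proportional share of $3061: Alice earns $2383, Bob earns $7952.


Total income = 2383 + 7952 = $10335
Alice: $3061 × 2383/10335 = $705.79
Bob: $3061 × 7952/10335 = $2355.21
= Alice: $705.79, Bob: $2355.21

Alice: $705.79, Bob: $2355.21


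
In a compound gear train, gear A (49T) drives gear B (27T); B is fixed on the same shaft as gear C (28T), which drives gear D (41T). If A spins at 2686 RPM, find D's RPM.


Stage 1: RPM_B = RPM_A × t_A/t_B = 2686 × 49/27 = 131614/27 ≈ 4874.59
B and C share a shaft → RPM_C = RPM_B
Stage 2: RPM_D = RPM_C × t_C/t_D = RPM_A × (t_A×t_C)/(t_B×t_D)
Overall ratio = (49×28)/(27×41) = 1372/1107
RPM_D = 2686 × 1372/1107 = 3685192/1107
≈ 3328.99 RPM

3328.99 RPM


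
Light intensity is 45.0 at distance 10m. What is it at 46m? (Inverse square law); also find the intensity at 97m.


I₁d₁² = I₂d₂²
I at 46m = 45.0 × (10/46)² = 45.0 × 100/2116 = 4500/2116 ≈ 2.1267
I at 97m = 45.0 × (10/97)² = 45.0 × 100/9409 = 4500/9409 ≈ 0.4783
= 2.1267 and 0.4783

2.1267 and 0.4783


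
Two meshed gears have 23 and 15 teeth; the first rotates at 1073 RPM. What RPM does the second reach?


Gear ratio = 23:15 = 23:15
RPM_B = RPM_A × (teeth_A / teeth_B)
= 1073 × (23/15)
= 1645.3 RPM

1645.3 RPM


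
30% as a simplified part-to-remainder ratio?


30% means 30 parts out of 100; remainder = 70
Part : remainder = 30:70
GCD = 10
= 3:7

3:7


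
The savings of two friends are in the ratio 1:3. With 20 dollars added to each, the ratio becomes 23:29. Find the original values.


Let A = 1k, B = 3k.
(1k + 20) / (3k + 20) = 23/29
Cross-multiply: 29(1k + 20) = 23(3k + 20)
29k + 580 = 69k + 460
29k - 69k = 460 - 580
-40k = -120
k = -120/-40 = 3
A = 1×3 = 3, B = 3×3 = 9
= A = 3, B = 9

A = 3, B = 9


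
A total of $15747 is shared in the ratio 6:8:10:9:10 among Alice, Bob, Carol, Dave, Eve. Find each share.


Total parts = 6 + 8 + 10 + 9 + 10 = 43
Alice: 15747 × 6/43 = 2197.26
Bob: 15747 × 8/43 = 2929.67
Carol: 15747 × 10/43 = 3662.09
Dave: 15747 × 9/43 = 3295.88
Eve: 15747 × 10/43 = 3662.09
= Alice: $2197.26, Bob: $2929.67, Carol: $3662.09, Dave: $3295.88, Eve: $3662.09

Alice: $2197.26, Bob: $2929.67, Carol: $3662.09, Dave: $3295.88, Eve: $3662.09


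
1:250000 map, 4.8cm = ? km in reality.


Real distance = map distance × scale
= 4.8cm × 250000
= 1200000 cm = 12000.0 m
= 12.000 km

12.000 km


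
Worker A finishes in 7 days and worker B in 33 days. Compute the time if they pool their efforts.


Rate of A = 1/7 per day
Rate of B = 1/33 per day
Combined rate = 1/7 + 1/33 = 40/231 ≈ 0.1732 per day
Days = 1 / combined rate = 231/40
≈ 5.78 days

5.78 days


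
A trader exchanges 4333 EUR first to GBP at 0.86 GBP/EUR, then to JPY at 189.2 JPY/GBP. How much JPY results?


Step 1: 4333 EUR × 0.86 = 3726.38 GBP
Step 2: 3726.38 GBP × 189.2 = 705031.10 JPY
Implied rate EUR→JPY = 0.86 × 189.2 = 162.7120
= 705031.10 JPY

705031.10 JPY


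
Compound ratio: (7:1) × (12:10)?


Compound ratio = (7×12) : (1×10)
= 84:10
GCD = 2
= 42:5

42:5


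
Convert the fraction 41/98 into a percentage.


Percentage = (part / whole) × 100
= (41 / 98) × 100
≈ 41.84%

41.84%


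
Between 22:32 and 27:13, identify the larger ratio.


22/32 = 0.6875
27/13 = 2.0769
0.6875 < 2.0769, so 22:32 is less
= 27:13

27:13


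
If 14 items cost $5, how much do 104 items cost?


Direct proportion: y/x = constant
k = 5/14 ≈ 0.3571
y₂ = k × 104 = 5 × 104 / 14 = 520/14
≈ 37.14

37.14


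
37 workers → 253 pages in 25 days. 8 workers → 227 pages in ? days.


Days ∝ work / workers, so d₂ = d₁ × (m₁/m₂) × (w₂/w₁)
Workers factor (inverse): 37/8 = 4.6250
Work factor (direct): 227/253 ≈ 0.8972
d₂ = 25 × 37/8 × 227/253 = (25 × 37 × 227) / (8 × 253) = 209975/2024
≈ 103.74 days

103.74 days


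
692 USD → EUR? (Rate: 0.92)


Amount × rate = 692 × 0.92
= 636.64 EUR

636.64 EUR


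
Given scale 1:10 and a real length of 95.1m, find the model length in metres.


Model size = real / scale
= 95.1 / 10
= 9.5100 m

9.5100 m


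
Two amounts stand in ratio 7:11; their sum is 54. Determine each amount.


Let A = 7k, B = 11k.
7k + 11k = 54
18k = 54 → k = 54/18 = 3
A = 7×3 = 21, B = 11×3 = 33
= A = 21, B = 33

A = 21, B = 33


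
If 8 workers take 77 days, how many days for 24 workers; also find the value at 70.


Inverse proportion: x × y = constant
k = 8 × 77 = 616
At x=24: k/24 = 25.67
At x=70: k/70 = 8.80
= 25.67 and 8.80

25.67 and 8.80


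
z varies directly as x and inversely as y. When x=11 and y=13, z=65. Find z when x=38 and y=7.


z = k·x/y
Solve for k using the known point: k = z·y/x = 65×13/11 = 845/11 ≈ 76.8182
Now evaluate at x=38, y=7:
z = k × 38 / 7 = (845 × 38) / (11 × 7) = 32110/77
≈ 417.0130

417.0130


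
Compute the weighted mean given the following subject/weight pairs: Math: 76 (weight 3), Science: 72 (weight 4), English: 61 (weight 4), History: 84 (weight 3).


Numerator = 76×3 + 72×4 + 61×4 + 84×3
= 228 + 288 + 244 + 252
= 1012
Total weight = 14
Weighted avg = 1012/14
= 72.29

72.29


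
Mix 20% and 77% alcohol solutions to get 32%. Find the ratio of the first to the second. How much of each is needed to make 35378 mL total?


Let x parts of 20% mix with y parts of 77%.
20x + 77y = 32(x + y)
20x + 77y = 32x + 32y
x(20 - 32) = y(32 - 77)
x/y = (77 - 32)/(32 - 20) = 45/12
Simplify: 15:4
Total parts = 19; one part = 35378/19 = 1862.00 mL
20% solution: 15×1862.00 = 27930.00 mL
77% solution: 4×1862.00 = 7448.00 mL
= ratio 15:4; 27930.00 mL and 7448.00 mL

ratio 15:4; 27930.00 mL and 7448.00 mL


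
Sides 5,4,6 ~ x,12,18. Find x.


Scale factor = 12/4 = 3
Missing side = 5 × 3
= 15.0

15.0


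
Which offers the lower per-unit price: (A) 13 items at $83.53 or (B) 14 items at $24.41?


Deal A: $83.53/13 = $6.4254/unit
Deal B: $24.41/14 = $1.7436/unit
B is cheaper per unit
= Deal B

Deal B


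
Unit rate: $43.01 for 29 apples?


Unit rate = total / quantity
= 43.01 / 29
= $1.48 per unit

$1.48 per unit


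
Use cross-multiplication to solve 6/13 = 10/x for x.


Cross multiply: 6 × x = 13 × 10
6x = 130
x = 130 / 6
= 21.67

21.67


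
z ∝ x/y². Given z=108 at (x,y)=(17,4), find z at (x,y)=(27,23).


z = k·x/y²
Solve for k using the known point: k = z·y²/x = 108×16/17 = 1728/17 ≈ 101.6471
Now evaluate at x=27, y=23:
z = k × 27 / 529 = (1728 × 27) / (17 × 529) = 46656/8993
≈ 5.1880

5.1880


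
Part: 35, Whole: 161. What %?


Percentage = (part / whole) × 100
= (35 / 161) × 100
≈ 21.74%

21.74%


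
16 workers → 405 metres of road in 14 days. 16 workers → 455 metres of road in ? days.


Days ∝ work / workers, so d₂ = d₁ × (m₁/m₂) × (w₂/w₁)
Workers factor (inverse): 16/16 = 1.0000
Work factor (direct): 455/405 ≈ 1.1235
d₂ = 14 × 16/16 × 455/405 = (14 × 16 × 455) / (16 × 405) = 101920/6480
≈ 15.73 days

15.73 days


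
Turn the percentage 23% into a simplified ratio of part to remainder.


23% means 23 parts out of 100; remainder = 77
Part : remainder = 23:77
GCD = 1
= 23:77

23:77


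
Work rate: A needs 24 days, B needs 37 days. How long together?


Rate of A = 1/24 per day
Rate of B = 1/37 per day
Combined rate = 1/24 + 1/37 = 61/888 ≈ 0.0687 per day
Days = 1 / combined rate = 888/61
≈ 14.56 days

14.56 days


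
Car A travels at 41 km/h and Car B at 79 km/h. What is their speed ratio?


Ratio = 41:79
GCD = 1
Simplified = 41:79
Time ratio (same distance) = 79:41
Speed ratio = 41:79

41:79


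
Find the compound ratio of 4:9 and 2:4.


Compound ratio = (4×2) : (9×4)
= 8:36
GCD = 4
= 2:9

2:9


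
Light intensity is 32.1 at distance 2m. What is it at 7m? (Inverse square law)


I₁d₁² = I₂d₂²
I₂ = I₁ × (d₁/d₂)²
= 32.1 × (2/7)²
= 32.1 × 4/49
= 128.4/49
≈ 2.6204

2.6204


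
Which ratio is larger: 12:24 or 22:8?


12/24 = 0.5000
22/8 = 2.7500
0.5000 < 2.7500, so 12:24 is less
= 22:8

22:8


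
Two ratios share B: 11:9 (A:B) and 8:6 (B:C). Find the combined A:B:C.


Match B: multiply A:B by 8 → 88:72
Multiply B:C by 9 → 72:54
Combined: 88:72:54
GCD = 2
= 44:36:27

44:36:27


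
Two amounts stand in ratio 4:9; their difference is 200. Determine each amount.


Let A = 4k, B = 9k.
9k - 4k = 200
5k = 200 → k = 200/5 = 40
A = 4×40 = 160, B = 9×40 = 360
= A = 160, B = 360

A = 160, B = 360


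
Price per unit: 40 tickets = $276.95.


Unit rate = total / quantity
= 276.95 / 40
= $6.92 per unit

$6.92 per unit


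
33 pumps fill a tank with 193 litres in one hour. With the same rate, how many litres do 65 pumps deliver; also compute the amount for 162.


Direct proportion: y/x = constant
k = 193/33 ≈ 5.8485
y at x=65: k × 65 = 193 × 65 / 33 = 12545/33 ≈ 380.15
y at x=162: k × 162 = 193 × 162 / 33 = 31266/33 ≈ 947.45
= 380.15 and 947.45

380.15 and 947.45


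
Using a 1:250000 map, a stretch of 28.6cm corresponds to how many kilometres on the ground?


Real distance = map distance × scale
= 28.6cm × 250000
= 7150000 cm = 71500.0 m
= 71.500 km

71.500 km


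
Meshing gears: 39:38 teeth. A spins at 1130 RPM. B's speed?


Gear ratio = 39:38 = 39:38
RPM_B = RPM_A × (teeth_A / teeth_B)
= 1130 × (39/38)
= 1159.7 RPM

1159.7 RPM


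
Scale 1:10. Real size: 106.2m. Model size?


Model size = real / scale
= 106.2 / 10
= 10.6200 m

10.6200 m


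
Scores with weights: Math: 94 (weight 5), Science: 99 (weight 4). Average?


Numerator = 94×5 + 99×4
= 470 + 396
= 866
Total weight = 9
Weighted avg = 866/9
= 96.22

96.22


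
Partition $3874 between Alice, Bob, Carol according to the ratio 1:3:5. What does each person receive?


Total parts = 1 + 3 + 5 = 9
Alice: 3874 × 1/9 = 430.44
Bob: 3874 × 3/9 = 1291.33
Carol: 3874 × 5/9 = 2152.22
= Alice: $430.44, Bob: $1291.33, Carol: $2152.22

Alice: $430.44, Bob: $1291.33, Carol: $2152.22


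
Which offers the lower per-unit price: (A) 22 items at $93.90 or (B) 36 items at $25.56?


Deal A: $93.90/22 = $4.2682/unit
Deal B: $25.56/36 = $0.7100/unit
B is cheaper per unit
= Deal B

Deal B


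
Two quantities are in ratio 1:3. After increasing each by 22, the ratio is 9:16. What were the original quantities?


Let A = 1k, B = 3k.
(1k + 22) / (3k + 22) = 9/16
Cross-multiply: 16(1k + 22) = 9(3k + 22)
16k + 352 = 27k + 198
16k - 27k = 198 - 352
-11k = -154
k = -154/-11 = 14
A = 1×14 = 14, B = 3×14 = 42
= A = 14, B = 42

A = 14, B = 42


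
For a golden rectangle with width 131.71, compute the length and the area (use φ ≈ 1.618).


φ = (1 + √5) / 2 ≈ 1.618
Length = width × φ = 131.71 × 1.618 = 213.10678
≈ 213.11
Area = width × length = 131.71 × 213.10678 = 28068.2939938 ≈ 28068.29
= Length: 213.11, Area: 28068.29

Length: 213.11, Area: 28068.29


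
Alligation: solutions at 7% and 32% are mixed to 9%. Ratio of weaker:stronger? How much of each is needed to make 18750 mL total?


Let x parts of 7% mix with y parts of 32%.
7x + 32y = 9(x + y)
7x + 32y = 9x + 9y
x(7 - 9) = y(9 - 32)
x/y = (32 - 9)/(9 - 7) = 23/2
Simplify: 23:2
Total parts = 25; one part = 18750/25 = 750.00 mL
7% solution: 23×750.00 = 17250.00 mL
32% solution: 2×750.00 = 1500.00 mL
= ratio 23:2; 17250.00 mL and 1500.00 mL

ratio 23:2; 17250.00 mL and 1500.00 mL


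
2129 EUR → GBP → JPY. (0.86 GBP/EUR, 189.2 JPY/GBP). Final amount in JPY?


Step 1: 2129 EUR × 0.86 = 1830.94 GBP
Step 2: 1830.94 GBP × 189.2 = 346413.85 JPY
Implied rate EUR→JPY = 0.86 × 189.2 = 162.7120
= 346413.85 JPY

346413.85 JPY


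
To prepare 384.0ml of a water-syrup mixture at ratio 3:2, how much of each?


Total parts = 3 + 2 = 5
water: 384.0 × 3/5 = 230.4ml
syrup: 384.0 × 2/5 = 153.6ml
= 230.4ml and 153.6ml

230.4ml and 153.6ml
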